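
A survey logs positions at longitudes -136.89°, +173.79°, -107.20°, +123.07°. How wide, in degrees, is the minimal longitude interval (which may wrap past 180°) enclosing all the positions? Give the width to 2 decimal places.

129.73°

Sort the longitudes: -136.89°, -107.20°, +123.07°, +173.79°.
Eastward gaps between consecutive values (wrapping around): 29.69°, 230.27°, 50.72°, 49.32°.
Largest gap = 230.27° ⇒ minimal covering band is its complement: 360° − 230.27° = 129.73°.
Band runs from +123.07° eastward to -107.20°, crossing the antimeridian.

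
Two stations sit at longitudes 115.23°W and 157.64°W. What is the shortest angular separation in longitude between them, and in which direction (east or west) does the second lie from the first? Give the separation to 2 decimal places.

42.41° west

Raw difference: -157.64 − -115.23 = -42.41°.
Normalise into (−180°, 180°]: -42.41° stays -42.41°.
Negative ⇒ the second point lies to the west; separation 42.41°.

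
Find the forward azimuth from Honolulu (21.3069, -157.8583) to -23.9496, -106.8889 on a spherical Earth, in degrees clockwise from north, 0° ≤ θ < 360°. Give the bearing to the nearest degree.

Δλ = -106.8889 − -157.8583 = 50.9694°.
θ = atan2( sin Δλ · cos φ₂ , cos φ₁ · sin φ₂ − sin φ₁ · cos φ₂ · cos Δλ )
  = atan2(0.70993, -0.58731) = 129.600° → normalised to [0°, 360°): 129.600°.

130°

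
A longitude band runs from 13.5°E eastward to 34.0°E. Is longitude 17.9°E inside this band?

Yes

Band width going east from +13.5° to +34.0°: ((34.0 − 13.5) mod 360) = 20.5°.
Offset of +17.9° east of the west edge: ((17.9 − 13.5) mod 360) = 4.4°.
4.4° ≤ 20.5° ⇒ inside.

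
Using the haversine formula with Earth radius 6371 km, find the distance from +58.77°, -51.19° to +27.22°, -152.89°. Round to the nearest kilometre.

8082 km

Δλ = -152.89 − -51.19 = -101.70°.
Δφ = 27.22 − 58.77 = -31.55°.
a = sin²(Δφ/2) + cos φ₁ · cos φ₂ · sin²(Δλ/2) = 0.351185.
c = 2·atan2(√a, √(1−a)) = 1.26859 rad → d = 6371·c ≈ 8082.17 km.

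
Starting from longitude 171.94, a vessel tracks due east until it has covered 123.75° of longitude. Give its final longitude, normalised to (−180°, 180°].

Start at +171.94°; shift +123.75° → +295.69°.
+295.69° lies outside (−180°, 180°]; subtract 360° → -64.31°.

-64.31°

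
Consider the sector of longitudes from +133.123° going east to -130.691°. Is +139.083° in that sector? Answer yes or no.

Yes

Band width going east from +133.123° to -130.691°: ((-130.691 − 133.123) mod 360) = 96.186°.
Offset of +139.083° east of the west edge: ((139.083 − 133.123) mod 360) = 5.960°.
5.960° ≤ 96.186° ⇒ inside.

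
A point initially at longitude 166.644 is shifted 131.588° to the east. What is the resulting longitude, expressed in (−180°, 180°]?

-61.768°

Start at +166.644°; shift +131.588° → +298.232°.
+298.232° lies outside (−180°, 180°]; subtract 360° → -61.768°.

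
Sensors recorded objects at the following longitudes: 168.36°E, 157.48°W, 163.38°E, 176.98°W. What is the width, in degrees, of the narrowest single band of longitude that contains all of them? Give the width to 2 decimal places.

Sort the longitudes: -176.98°, -157.48°, +163.38°, +168.36°.
Eastward gaps between consecutive values (wrapping around): 19.50°, 320.86°, 4.98°, 14.66°.
Largest gap = 320.86° ⇒ minimal covering band is its complement: 360° − 320.86° = 39.14°.
Band runs from +163.38° eastward to -157.48°, crossing the antimeridian.

39.14°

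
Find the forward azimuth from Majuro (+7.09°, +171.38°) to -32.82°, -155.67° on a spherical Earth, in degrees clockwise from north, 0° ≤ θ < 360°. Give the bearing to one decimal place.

143.8°

Δλ = -155.67 − 171.38 = -327.05°; wrapped into (−180°, 180°]: 32.95°.
θ = atan2( sin Δλ · cos φ₂ , cos φ₁ · sin φ₂ − sin φ₁ · cos φ₂ · cos Δλ )
  = atan2(0.45709, -0.62490) = 143.816° → normalised to [0°, 360°): 143.816°.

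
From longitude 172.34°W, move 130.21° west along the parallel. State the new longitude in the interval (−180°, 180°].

57.45°E

Start at -172.34°; shift −130.21° → -302.55°.
-302.55° lies outside (−180°, 180°]; add 360° → +57.45°.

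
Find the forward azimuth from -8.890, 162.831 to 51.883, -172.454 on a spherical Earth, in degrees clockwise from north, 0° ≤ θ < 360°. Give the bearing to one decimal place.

Δλ = -172.454 − 162.831 = -335.285°; wrapped into (−180°, 180°]: 24.715°.
θ = atan2( sin Δλ · cos φ₂ , cos φ₁ · sin φ₂ − sin φ₁ · cos φ₂ · cos Δλ )
  = atan2(0.25808, 0.86395) = 16.632° → normalised to [0°, 360°): 16.632°.

16.6°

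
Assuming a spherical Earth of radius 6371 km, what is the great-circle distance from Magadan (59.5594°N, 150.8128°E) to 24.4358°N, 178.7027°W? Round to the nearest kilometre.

4564 km

Δλ = -178.7027 − 150.8128 = -329.5155°; wrapped into (−180°, 180°]: 30.4845°.
Δφ = 24.4358 − 59.5594 = -35.1236°.
a = sin²(Δφ/2) + cos φ₁ · cos φ₂ · sin²(Δλ/2) = 0.122925.
c = 2·atan2(√a, √(1−a)) = 0.71644 rad → d = 6371·c ≈ 4564.41 km.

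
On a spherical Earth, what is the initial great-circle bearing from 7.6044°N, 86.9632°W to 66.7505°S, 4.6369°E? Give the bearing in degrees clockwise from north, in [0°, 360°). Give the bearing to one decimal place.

Δλ = 4.6369 − -86.9632 = 91.6001°.
θ = atan2( sin Δλ · cos φ₂ , cos φ₁ · sin φ₂ − sin φ₁ · cos φ₂ · cos Δλ )
  = atan2(0.39458, -0.90926) = 156.541° → normalised to [0°, 360°): 156.541°.

156.5°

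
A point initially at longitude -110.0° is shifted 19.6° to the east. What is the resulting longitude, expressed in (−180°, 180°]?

Start at -110.0°; shift +19.6° → -90.4°.
-90.4° already lies in (−180°, 180°].

-90.4°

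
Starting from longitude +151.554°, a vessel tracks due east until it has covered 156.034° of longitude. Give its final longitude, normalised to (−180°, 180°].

-52.412°

Start at +151.554°; shift +156.034° → +307.588°.
+307.588° lies outside (−180°, 180°]; subtract 360° → -52.412°.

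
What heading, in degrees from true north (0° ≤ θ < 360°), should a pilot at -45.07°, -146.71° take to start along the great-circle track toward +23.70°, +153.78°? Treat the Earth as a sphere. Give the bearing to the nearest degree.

308°

Δλ = 153.78 − -146.71 = 300.49°; wrapped into (−180°, 180°]: -59.51°.
θ = atan2( sin Δλ · cos φ₂ , cos φ₁ · sin φ₂ − sin φ₁ · cos φ₂ · cos Δλ )
  = atan2(-0.78904, 0.61279) = -52.166° → normalised to [0°, 360°): 307.834°.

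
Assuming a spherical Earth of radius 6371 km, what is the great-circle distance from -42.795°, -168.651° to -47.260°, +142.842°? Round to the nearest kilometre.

Δλ = 142.842 − -168.651 = 311.493°; wrapped into (−180°, 180°]: -48.507°.
Δφ = -47.260 − -42.795 = -4.465°.
a = sin²(Δφ/2) + cos φ₁ · cos φ₂ · sin²(Δλ/2) = 0.085548.
c = 2·atan2(√a, √(1−a)) = 0.59365 rad → d = 6371·c ≈ 3782.16 km.

3782 km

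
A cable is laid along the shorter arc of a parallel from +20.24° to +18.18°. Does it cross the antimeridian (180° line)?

Signed shortest Δλ = ((18.18 − 20.24 + 180) mod 360) − 180 = -2.06°.
Going west by 2.06° from +20.24° reaches +18.18° without touching 180°.

No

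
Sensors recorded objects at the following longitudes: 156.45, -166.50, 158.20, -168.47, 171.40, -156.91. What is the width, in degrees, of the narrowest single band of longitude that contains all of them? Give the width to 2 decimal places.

46.64°

Sort the longitudes: -168.47°, -166.50°, -156.91°, +156.45°, +158.20°, +171.40°.
Eastward gaps between consecutive values (wrapping around): 1.97°, 9.59°, 313.36°, 1.75°, 13.20°, 20.13°.
Largest gap = 313.36° ⇒ minimal covering band is its complement: 360° − 313.36° = 46.64°.
Band runs from +156.45° eastward to -156.91°, crossing the antimeridian.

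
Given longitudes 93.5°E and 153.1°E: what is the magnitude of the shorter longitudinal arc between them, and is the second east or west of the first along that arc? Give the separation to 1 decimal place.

Raw difference: 153.1 − 93.5 = 59.6°.
Normalise into (−180°, 180°]: 59.6° stays 59.6°.
Positive ⇒ the second point lies to the east; separation 59.6°.

59.6° east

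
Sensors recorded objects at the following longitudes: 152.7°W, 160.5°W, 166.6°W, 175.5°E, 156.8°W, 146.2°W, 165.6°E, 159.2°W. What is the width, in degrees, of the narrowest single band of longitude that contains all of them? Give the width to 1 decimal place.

Sort the longitudes: -166.6°, -160.5°, -159.2°, -156.8°, -152.7°, -146.2°, +165.6°, +175.5°.
Eastward gaps between consecutive values (wrapping around): 6.1°, 1.3°, 2.4°, 4.1°, 6.5°, 311.8°, 9.9°, 17.9°.
Largest gap = 311.8° ⇒ minimal covering band is its complement: 360° − 311.8° = 48.2°.
Band runs from +165.6° eastward to -146.2°, crossing the antimeridian.

48.2°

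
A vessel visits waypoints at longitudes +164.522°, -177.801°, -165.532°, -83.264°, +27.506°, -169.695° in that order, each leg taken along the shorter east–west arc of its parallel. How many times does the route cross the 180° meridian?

Leg 1: +164.522° → -177.801°, shortest Δλ = 17.677° (east) — crosses 180°.
Leg 2: -177.801° → -165.532°, shortest Δλ = 12.269° (east) — does not cross 180°.
Leg 3: -165.532° → -83.264°, shortest Δλ = 82.268° (east) — does not cross 180°.
Leg 4: -83.264° → +27.506°, shortest Δλ = 110.77° (east) — does not cross 180°.
Leg 5: +27.506° → -169.695°, shortest Δλ = 162.799° (east) — crosses 180°.
Total crossings: 2.

2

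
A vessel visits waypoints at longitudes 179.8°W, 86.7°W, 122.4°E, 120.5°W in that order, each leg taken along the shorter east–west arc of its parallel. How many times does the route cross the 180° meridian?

2

Leg 1: -179.8° → -86.7°, shortest Δλ = 93.1° (east) — does not cross 180°.
Leg 2: -86.7° → +122.4°, shortest Δλ = -150.9° (west) — crosses 180°.
Leg 3: +122.4° → -120.5°, shortest Δλ = 117.1° (east) — crosses 180°.
Total crossings: 2.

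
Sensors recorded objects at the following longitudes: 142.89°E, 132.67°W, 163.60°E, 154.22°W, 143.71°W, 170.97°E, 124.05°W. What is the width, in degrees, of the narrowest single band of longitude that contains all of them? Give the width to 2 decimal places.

Sort the longitudes: -154.22°, -143.71°, -132.67°, -124.05°, +142.89°, +163.60°, +170.97°.
Eastward gaps between consecutive values (wrapping around): 10.51°, 11.04°, 8.62°, 266.94°, 20.71°, 7.37°, 34.81°.
Largest gap = 266.94° ⇒ minimal covering band is its complement: 360° − 266.94° = 93.06°.
Band runs from +142.89° eastward to -124.05°, crossing the antimeridian.

93.06°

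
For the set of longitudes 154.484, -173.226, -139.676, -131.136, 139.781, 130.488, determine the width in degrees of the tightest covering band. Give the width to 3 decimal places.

Sort the longitudes: -173.226°, -139.676°, -131.136°, +130.488°, +139.781°, +154.484°.
Eastward gaps between consecutive values (wrapping around): 33.550°, 8.540°, 261.624°, 9.293°, 14.703°, 32.290°.
Largest gap = 261.624° ⇒ minimal covering band is its complement: 360° − 261.624° = 98.376°.
Band runs from +130.488° eastward to -131.136°, crossing the antimeridian.

98.376°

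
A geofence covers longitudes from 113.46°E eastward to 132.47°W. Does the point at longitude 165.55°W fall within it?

Band width going east from +113.46° to -132.47°: ((-132.47 − 113.46) mod 360) = 114.07°.
Offset of -165.55° east of the west edge: ((-165.55 − 113.46) mod 360) = 80.99°.
80.99° ≤ 114.07° ⇒ inside.

Yes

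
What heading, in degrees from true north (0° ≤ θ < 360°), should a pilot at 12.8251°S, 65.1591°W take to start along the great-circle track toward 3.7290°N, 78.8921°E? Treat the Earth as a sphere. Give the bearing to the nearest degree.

101°

Δλ = 78.8921 − -65.1591 = 144.0512°.
θ = atan2( sin Δλ · cos φ₂ , cos φ₁ · sin φ₂ − sin φ₁ · cos φ₂ · cos Δλ )
  = atan2(0.58582, -0.11590) = 101.191° → normalised to [0°, 360°): 101.191°.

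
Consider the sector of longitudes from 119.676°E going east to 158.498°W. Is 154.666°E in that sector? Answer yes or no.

Yes

Band width going east from +119.676° to -158.498°: ((-158.498 − 119.676) mod 360) = 81.826°.
Offset of +154.666° east of the west edge: ((154.666 − 119.676) mod 360) = 34.990°.
34.990° ≤ 81.826° ⇒ inside.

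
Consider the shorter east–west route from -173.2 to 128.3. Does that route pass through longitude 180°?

Yes

Naïve |128.3 − -173.2| = 301.5° > 180°, so the shorter arc goes the other way round — across 180°.
Signed shortest Δλ = ((128.3 − -173.2 + 180) mod 360) − 180 = -58.5°.
Going west by 58.5° from -173.2° passes through 180° before reaching +128.3°.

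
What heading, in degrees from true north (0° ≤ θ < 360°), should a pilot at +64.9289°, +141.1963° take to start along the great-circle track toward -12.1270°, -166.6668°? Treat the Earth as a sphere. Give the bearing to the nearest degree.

Δλ = -166.6668 − 141.1963 = -307.8631°; wrapped into (−180°, 180°]: 52.1369°.
θ = atan2( sin Δλ · cos φ₂ , cos φ₁ · sin φ₂ − sin φ₁ · cos φ₂ · cos Δλ )
  = atan2(0.77186, -0.63256) = 129.336° → normalised to [0°, 360°): 129.336°.

129°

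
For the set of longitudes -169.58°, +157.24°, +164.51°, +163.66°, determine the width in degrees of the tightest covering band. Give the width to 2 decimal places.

33.18°

Sort the longitudes: -169.58°, +157.24°, +163.66°, +164.51°.
Eastward gaps between consecutive values (wrapping around): 326.82°, 6.42°, 0.85°, 25.91°.
Largest gap = 326.82° ⇒ minimal covering band is its complement: 360° − 326.82° = 33.18°.
Band runs from +157.24° eastward to -169.58°, crossing the antimeridian.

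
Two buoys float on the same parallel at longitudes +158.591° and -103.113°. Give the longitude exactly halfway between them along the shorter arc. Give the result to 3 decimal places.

Signed shortest Δλ from +158.591° to -103.113° is +98.296°.
Midpoint longitude = +158.591° + (+98.296°)/2 = +158.591° + 49.148° = +207.739°.
Normalise into (−180°, 180°]: -152.261°.
(The naïve average (+158.591 + -103.113)/2 = 27.739° is on the wrong side of the globe.)

-152.261°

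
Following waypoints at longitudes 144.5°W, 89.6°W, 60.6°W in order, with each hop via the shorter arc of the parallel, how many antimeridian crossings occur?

Leg 1: -144.5° → -89.6°, shortest Δλ = 54.9° (east) — does not cross 180°.
Leg 2: -89.6° → -60.6°, shortest Δλ = 29.0° (east) — does not cross 180°.
Total crossings: 0.

0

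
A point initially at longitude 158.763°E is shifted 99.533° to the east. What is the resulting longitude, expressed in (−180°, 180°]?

Start at +158.763°; shift +99.533° → +258.296°.
+258.296° lies outside (−180°, 180°]; subtract 360° → -101.704°.

101.704°W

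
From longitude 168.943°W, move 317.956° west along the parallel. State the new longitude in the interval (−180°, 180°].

Start at -168.943°; shift −317.956° → -486.899°.
-486.899° lies outside (−180°, 180°]; add 360° → -126.899°.

126.899°W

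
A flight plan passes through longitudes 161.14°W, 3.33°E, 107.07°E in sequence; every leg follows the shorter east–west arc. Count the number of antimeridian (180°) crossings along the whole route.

0

Leg 1: -161.14° → +3.33°, shortest Δλ = 164.47° (east) — does not cross 180°.
Leg 2: +3.33° → +107.07°, shortest Δλ = 103.74° (east) — does not cross 180°.
Total crossings: 0.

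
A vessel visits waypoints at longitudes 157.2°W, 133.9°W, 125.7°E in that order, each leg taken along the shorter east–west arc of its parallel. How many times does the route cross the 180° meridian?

Leg 1: -157.2° → -133.9°, shortest Δλ = 23.3° (east) — does not cross 180°.
Leg 2: -133.9° → +125.7°, shortest Δλ = -100.4° (west) — crosses 180°.
Total crossings: 1.

1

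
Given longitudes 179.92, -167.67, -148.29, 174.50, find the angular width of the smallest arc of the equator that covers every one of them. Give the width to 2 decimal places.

Sort the longitudes: -167.67°, -148.29°, +174.50°, +179.92°.
Eastward gaps between consecutive values (wrapping around): 19.38°, 322.79°, 5.42°, 12.41°.
Largest gap = 322.79° ⇒ minimal covering band is its complement: 360° − 322.79° = 37.21°.
Band runs from +174.50° eastward to -148.29°, crossing the antimeridian.

37.21°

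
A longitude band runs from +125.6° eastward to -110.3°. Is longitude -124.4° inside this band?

Yes

Band width going east from +125.6° to -110.3°: ((-110.3 − 125.6) mod 360) = 124.1°.
Offset of -124.4° east of the west edge: ((-124.4 − 125.6) mod 360) = 110.0°.
110.0° ≤ 124.1° ⇒ inside.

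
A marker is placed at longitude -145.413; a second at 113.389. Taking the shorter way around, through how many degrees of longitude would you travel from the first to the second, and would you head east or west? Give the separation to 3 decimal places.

Raw difference: 113.389 − -145.413 = 258.802°.
Normalise into (−180°, 180°]: 258.802° − 360° = -101.198°.
Negative ⇒ the second point lies to the west; separation 101.198°.

101.198° west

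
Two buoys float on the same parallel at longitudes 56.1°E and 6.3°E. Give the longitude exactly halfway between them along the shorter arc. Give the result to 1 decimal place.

Signed shortest Δλ from +56.1° to +6.3° is -49.8°.
Midpoint longitude = +56.1° + (-49.8°)/2 = +56.1° − 24.9° = +31.2°.

31.2°E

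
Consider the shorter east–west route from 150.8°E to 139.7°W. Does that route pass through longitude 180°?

Naïve |-139.7 − 150.8| = 290.5° > 180°, so the shorter arc goes the other way round — across 180°.
Signed shortest Δλ = ((-139.7 − 150.8 + 180) mod 360) − 180 = 69.5°.
Going east by 69.5° from +150.8° passes through 180° before reaching -139.7°.

Yes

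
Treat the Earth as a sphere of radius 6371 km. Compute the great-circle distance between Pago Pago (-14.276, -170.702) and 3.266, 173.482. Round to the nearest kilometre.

2616 km

Δλ = 173.482 − -170.702 = 344.184°; wrapped into (−180°, 180°]: -15.816°.
Δφ = 3.266 − -14.276 = 17.542°.
a = sin²(Δφ/2) + cos φ₁ · cos φ₂ · sin²(Δλ/2) = 0.041567.
c = 2·atan2(√a, √(1−a)) = 0.41064 rad → d = 6371·c ≈ 2616.17 km.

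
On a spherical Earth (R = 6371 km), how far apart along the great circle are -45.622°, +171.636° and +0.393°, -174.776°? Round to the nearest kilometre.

5288 km

Δλ = -174.776 − 171.636 = -346.412°; wrapped into (−180°, 180°]: 13.588°.
Δφ = 0.393 − -45.622 = 46.015°.
a = sin²(Δφ/2) + cos φ₁ · cos φ₂ · sin²(Δλ/2) = 0.162553.
c = 2·atan2(√a, √(1−a)) = 0.82997 rad → d = 6371·c ≈ 5287.77 km.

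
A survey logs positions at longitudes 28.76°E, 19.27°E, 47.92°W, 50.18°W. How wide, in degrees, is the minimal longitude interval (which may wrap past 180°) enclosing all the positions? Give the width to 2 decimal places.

Sort the longitudes: -50.18°, -47.92°, +19.27°, +28.76°.
Eastward gaps between consecutive values (wrapping around): 2.26°, 67.19°, 9.49°, 281.06°.
Largest gap = 281.06° ⇒ minimal covering band is its complement: 360° − 281.06° = 78.94°.
Band runs from -50.18° eastward to +28.76°.

78.94°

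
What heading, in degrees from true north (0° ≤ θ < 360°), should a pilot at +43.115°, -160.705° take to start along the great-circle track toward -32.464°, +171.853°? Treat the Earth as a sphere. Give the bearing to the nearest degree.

203°

Δλ = 171.853 − -160.705 = 332.558°; wrapped into (−180°, 180°]: -27.442°.
θ = atan2( sin Δλ · cos φ₂ , cos φ₁ · sin φ₂ − sin φ₁ · cos φ₂ · cos Δλ )
  = atan2(-0.38883, -0.90361) = -156.717° → normalised to [0°, 360°): 203.283°.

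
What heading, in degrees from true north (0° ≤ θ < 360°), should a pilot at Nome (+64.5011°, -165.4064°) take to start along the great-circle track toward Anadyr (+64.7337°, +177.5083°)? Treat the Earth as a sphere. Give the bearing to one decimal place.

279.5°

Δλ = 177.5083 − -165.4064 = 342.9147°; wrapped into (−180°, 180°]: -17.0853°.
θ = atan2( sin Δλ · cos φ₂ , cos φ₁ · sin φ₂ − sin φ₁ · cos φ₂ · cos Δλ )
  = atan2(-0.12540, 0.02106) = -80.466° → normalised to [0°, 360°): 279.534°.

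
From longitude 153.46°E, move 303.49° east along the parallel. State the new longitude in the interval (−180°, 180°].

96.95°E

Start at +153.46°; shift +303.49° → +456.95°.
+456.95° lies outside (−180°, 180°]; subtract 360° → +96.95°.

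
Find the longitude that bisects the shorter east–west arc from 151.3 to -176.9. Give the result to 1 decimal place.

Signed shortest Δλ from +151.3° to -176.9° is +31.8°.
Midpoint longitude = +151.3° + (+31.8°)/2 = +151.3° + 15.9° = +167.2°.
(The naïve average (+151.3 + -176.9)/2 = -12.8° is on the wrong side of the globe.)

+167.2°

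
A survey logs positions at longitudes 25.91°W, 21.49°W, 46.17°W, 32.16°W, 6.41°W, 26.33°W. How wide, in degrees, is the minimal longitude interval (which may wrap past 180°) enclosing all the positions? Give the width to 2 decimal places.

Sort the longitudes: -46.17°, -32.16°, -26.33°, -25.91°, -21.49°, -6.41°.
Eastward gaps between consecutive values (wrapping around): 14.01°, 5.83°, 0.42°, 4.42°, 15.08°, 320.24°.
Largest gap = 320.24° ⇒ minimal covering band is its complement: 360° − 320.24° = 39.76°.
Band runs from -46.17° eastward to -6.41°.

39.76°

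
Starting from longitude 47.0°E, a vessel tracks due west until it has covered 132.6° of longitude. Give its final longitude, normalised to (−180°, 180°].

Start at +47.0°; shift −132.6° → -85.6°.
-85.6° already lies in (−180°, 180°].

85.6°W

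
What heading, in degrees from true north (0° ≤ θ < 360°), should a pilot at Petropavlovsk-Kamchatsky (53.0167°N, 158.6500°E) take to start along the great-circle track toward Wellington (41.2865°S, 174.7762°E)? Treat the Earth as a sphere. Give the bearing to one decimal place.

167.9°

Δλ = 174.7762 − 158.6500 = 16.1262°.
θ = atan2( sin Δλ · cos φ₂ , cos φ₁ · sin φ₂ − sin φ₁ · cos φ₂ · cos Δλ )
  = atan2(0.20871, -0.97356) = 167.900° → normalised to [0°, 360°): 167.900°.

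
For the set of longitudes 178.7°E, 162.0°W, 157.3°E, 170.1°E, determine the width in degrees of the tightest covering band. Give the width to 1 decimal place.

40.7°

Sort the longitudes: -162.0°, +157.3°, +170.1°, +178.7°.
Eastward gaps between consecutive values (wrapping around): 319.3°, 12.8°, 8.6°, 19.3°.
Largest gap = 319.3° ⇒ minimal covering band is its complement: 360° − 319.3° = 40.7°.
Band runs from +157.3° eastward to -162.0°, crossing the antimeridian.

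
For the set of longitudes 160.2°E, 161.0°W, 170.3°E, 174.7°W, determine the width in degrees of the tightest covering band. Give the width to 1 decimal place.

38.8°

Sort the longitudes: -174.7°, -161.0°, +160.2°, +170.3°.
Eastward gaps between consecutive values (wrapping around): 13.7°, 321.2°, 10.1°, 15.0°.
Largest gap = 321.2° ⇒ minimal covering band is its complement: 360° − 321.2° = 38.8°.
Band runs from +160.2° eastward to -161.0°, crossing the antimeridian.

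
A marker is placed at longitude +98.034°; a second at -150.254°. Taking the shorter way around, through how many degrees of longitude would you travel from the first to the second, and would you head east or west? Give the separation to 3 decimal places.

Raw difference: -150.254 − 98.034 = -248.288°.
Normalise into (−180°, 180°]: -248.288° + 360° = 111.712°.
Positive ⇒ the second point lies to the east; separation 111.712°.

111.712° east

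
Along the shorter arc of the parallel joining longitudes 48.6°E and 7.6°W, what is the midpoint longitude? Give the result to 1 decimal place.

Signed shortest Δλ from +48.6° to -7.6° is -56.2°.
Midpoint longitude = +48.6° + (-56.2°)/2 = +48.6° − 28.1° = +20.5°.

20.5°E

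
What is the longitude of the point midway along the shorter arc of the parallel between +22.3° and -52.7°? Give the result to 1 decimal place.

-15.2°

Signed shortest Δλ from +22.3° to -52.7° is -75.0°.
Midpoint longitude = +22.3° + (-75.0°)/2 = +22.3° − 37.5° = -15.2°.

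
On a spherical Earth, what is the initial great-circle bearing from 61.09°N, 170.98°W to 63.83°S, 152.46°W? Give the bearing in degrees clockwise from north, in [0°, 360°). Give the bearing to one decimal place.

Δλ = -152.46 − -170.98 = 18.52°.
θ = atan2( sin Δλ · cos φ₂ , cos φ₁ · sin φ₂ − sin φ₁ · cos φ₂ · cos Δλ )
  = atan2(0.14009, -0.79996) = 170.067° → normalised to [0°, 360°): 170.067°.

170.1°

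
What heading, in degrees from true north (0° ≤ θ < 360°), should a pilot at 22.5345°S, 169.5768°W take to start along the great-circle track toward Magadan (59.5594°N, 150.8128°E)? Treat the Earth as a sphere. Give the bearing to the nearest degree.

341°

Δλ = 150.8128 − -169.5768 = 320.3896°; wrapped into (−180°, 180°]: -39.6104°.
θ = atan2( sin Δλ · cos φ₂ , cos φ₁ · sin φ₂ − sin φ₁ · cos φ₂ · cos Δλ )
  = atan2(-0.32302, 0.94591) = -18.854° → normalised to [0°, 360°): 341.146°.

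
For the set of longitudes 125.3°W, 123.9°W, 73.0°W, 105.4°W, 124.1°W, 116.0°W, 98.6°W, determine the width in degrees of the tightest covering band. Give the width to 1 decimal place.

52.3°

Sort the longitudes: -125.3°, -124.1°, -123.9°, -116.0°, -105.4°, -98.6°, -73.0°.
Eastward gaps between consecutive values (wrapping around): 1.2°, 0.2°, 7.9°, 10.6°, 6.8°, 25.6°, 307.7°.
Largest gap = 307.7° ⇒ minimal covering band is its complement: 360° − 307.7° = 52.3°.
Band runs from -125.3° eastward to -73.0°.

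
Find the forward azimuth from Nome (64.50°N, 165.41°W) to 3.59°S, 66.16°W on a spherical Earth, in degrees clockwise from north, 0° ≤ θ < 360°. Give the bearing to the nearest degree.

Δλ = -66.16 − -165.41 = 99.25°.
θ = atan2( sin Δλ · cos φ₂ , cos φ₁ · sin φ₂ − sin φ₁ · cos φ₂ · cos Δλ )
  = atan2(0.98506, 0.11784) = 83.178° → normalised to [0°, 360°): 83.178°.

83°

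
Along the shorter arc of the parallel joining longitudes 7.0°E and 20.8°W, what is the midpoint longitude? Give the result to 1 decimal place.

Signed shortest Δλ from +7.0° to -20.8° is -27.8°.
Midpoint longitude = +7.0° + (-27.8°)/2 = +7.0° − 13.9° = -6.9°.

6.9°W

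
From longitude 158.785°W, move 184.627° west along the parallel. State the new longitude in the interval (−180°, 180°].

16.588°E

Start at -158.785°; shift −184.627° → -343.412°.
-343.412° lies outside (−180°, 180°]; add 360° → +16.588°.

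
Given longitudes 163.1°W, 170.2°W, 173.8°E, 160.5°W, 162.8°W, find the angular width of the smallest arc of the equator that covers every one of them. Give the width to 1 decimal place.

25.7°

Sort the longitudes: -170.2°, -163.1°, -162.8°, -160.5°, +173.8°.
Eastward gaps between consecutive values (wrapping around): 7.1°, 0.3°, 2.3°, 334.3°, 16.0°.
Largest gap = 334.3° ⇒ minimal covering band is its complement: 360° − 334.3° = 25.7°.
Band runs from +173.8° eastward to -160.5°, crossing the antimeridian.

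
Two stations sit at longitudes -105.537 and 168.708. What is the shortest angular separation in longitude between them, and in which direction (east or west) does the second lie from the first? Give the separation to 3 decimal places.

Raw difference: 168.708 − -105.537 = 274.245°.
Normalise into (−180°, 180°]: 274.245° − 360° = -85.755°.
Negative ⇒ the second point lies to the west; separation 85.755°.

85.755° west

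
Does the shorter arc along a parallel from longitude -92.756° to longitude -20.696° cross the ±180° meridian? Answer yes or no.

No

Signed shortest Δλ = ((-20.696 − -92.756 + 180) mod 360) − 180 = 72.06°.
Going east by 72.06° from -92.756° reaches -20.696° without touching 180°.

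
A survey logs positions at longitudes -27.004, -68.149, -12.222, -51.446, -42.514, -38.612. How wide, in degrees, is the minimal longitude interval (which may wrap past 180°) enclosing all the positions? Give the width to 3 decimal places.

55.927°

Sort the longitudes: -68.149°, -51.446°, -42.514°, -38.612°, -27.004°, -12.222°.
Eastward gaps between consecutive values (wrapping around): 16.703°, 8.932°, 3.902°, 11.608°, 14.782°, 304.073°.
Largest gap = 304.073° ⇒ minimal covering band is its complement: 360° − 304.073° = 55.927°.
Band runs from -68.149° eastward to -12.222°.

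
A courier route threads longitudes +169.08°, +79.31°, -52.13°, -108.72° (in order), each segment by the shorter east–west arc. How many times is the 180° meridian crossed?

Leg 1: +169.08° → +79.31°, shortest Δλ = -89.77° (west) — does not cross 180°.
Leg 2: +79.31° → -52.13°, shortest Δλ = -131.44° (west) — does not cross 180°.
Leg 3: -52.13° → -108.72°, shortest Δλ = -56.59° (west) — does not cross 180°.
Total crossings: 0.

0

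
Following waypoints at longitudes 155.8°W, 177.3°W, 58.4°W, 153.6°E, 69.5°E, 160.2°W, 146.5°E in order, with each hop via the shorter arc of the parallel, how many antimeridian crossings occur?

Leg 1: -155.8° → -177.3°, shortest Δλ = -21.5° (west) — does not cross 180°.
Leg 2: -177.3° → -58.4°, shortest Δλ = 118.9° (east) — does not cross 180°.
Leg 3: -58.4° → +153.6°, shortest Δλ = -148.0° (west) — crosses 180°.
Leg 4: +153.6° → +69.5°, shortest Δλ = -84.1° (west) — does not cross 180°.
Leg 5: +69.5° → -160.2°, shortest Δλ = 130.3° (east) — crosses 180°.
Leg 6: -160.2° → +146.5°, shortest Δλ = -53.3° (west) — crosses 180°.
Total crossings: 3.

3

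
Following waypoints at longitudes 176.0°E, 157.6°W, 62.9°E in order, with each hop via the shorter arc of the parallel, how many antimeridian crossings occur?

2

Leg 1: +176.0° → -157.6°, shortest Δλ = 26.4° (east) — crosses 180°.
Leg 2: -157.6° → +62.9°, shortest Δλ = -139.5° (west) — crosses 180°.
Total crossings: 2.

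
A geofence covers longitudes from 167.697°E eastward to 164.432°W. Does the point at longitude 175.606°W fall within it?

Yes

Band width going east from +167.697° to -164.432°: ((-164.432 − 167.697) mod 360) = 27.871°.
Offset of -175.606° east of the west edge: ((-175.606 − 167.697) mod 360) = 16.697°.
16.697° ≤ 27.871° ⇒ inside.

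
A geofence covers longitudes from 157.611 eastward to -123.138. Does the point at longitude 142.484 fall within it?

No

Band width going east from +157.611° to -123.138°: ((-123.138 − 157.611) mod 360) = 79.251°.
Offset of +142.484° east of the west edge: ((142.484 − 157.611) mod 360) = 344.873°.
344.873° > 79.251° ⇒ outside.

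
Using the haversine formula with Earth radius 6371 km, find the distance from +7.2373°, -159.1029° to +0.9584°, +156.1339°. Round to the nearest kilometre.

5010 km

Δλ = 156.1339 − -159.1029 = 315.2368°; wrapped into (−180°, 180°]: -44.7632°.
Δφ = 0.9584 − 7.2373 = -6.2789°.
a = sin²(Δφ/2) + cos φ₁ · cos φ₂ · sin²(Δλ/2) = 0.146813.
c = 2·atan2(√a, √(1−a)) = 0.78643 rad → d = 6371·c ≈ 5010.36 km.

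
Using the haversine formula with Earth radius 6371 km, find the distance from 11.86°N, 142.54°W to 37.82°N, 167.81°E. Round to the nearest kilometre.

Δλ = 167.81 − -142.54 = 310.35°; wrapped into (−180°, 180°]: -49.65°.
Δφ = 37.82 − 11.86 = 25.96°.
a = sin²(Δφ/2) + cos φ₁ · cos φ₂ · sin²(Δλ/2) = 0.186722.
c = 2·atan2(√a, √(1−a)) = 0.89367 rad → d = 6371·c ≈ 5693.58 km.

5694 km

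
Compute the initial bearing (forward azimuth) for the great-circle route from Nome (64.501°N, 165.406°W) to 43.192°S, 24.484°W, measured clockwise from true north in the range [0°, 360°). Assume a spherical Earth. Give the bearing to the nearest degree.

65°

Δλ = -24.484 − -165.406 = 140.922°.
θ = atan2( sin Δλ · cos φ₂ , cos φ₁ · sin φ₂ − sin φ₁ · cos φ₂ · cos Δλ )
  = atan2(0.45959, 0.21618) = 64.808° → normalised to [0°, 360°): 64.808°.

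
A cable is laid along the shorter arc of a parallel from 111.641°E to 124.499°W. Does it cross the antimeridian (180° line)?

Yes

Naïve |-124.499 − 111.641| = 236.14° > 180°, so the shorter arc goes the other way round — across 180°.
Signed shortest Δλ = ((-124.499 − 111.641 + 180) mod 360) − 180 = 123.86°.
Going east by 123.86° from +111.641° passes through 180° before reaching -124.499°.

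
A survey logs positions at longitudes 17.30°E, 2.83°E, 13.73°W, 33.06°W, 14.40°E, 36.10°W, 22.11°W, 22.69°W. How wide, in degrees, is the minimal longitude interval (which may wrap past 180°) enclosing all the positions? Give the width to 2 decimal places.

53.40°

Sort the longitudes: -36.10°, -33.06°, -22.69°, -22.11°, -13.73°, +2.83°, +14.40°, +17.30°.
Eastward gaps between consecutive values (wrapping around): 3.04°, 10.37°, 0.58°, 8.38°, 16.56°, 11.57°, 2.90°, 306.60°.
Largest gap = 306.60° ⇒ minimal covering band is its complement: 360° − 306.60° = 53.40°.
Band runs from -36.10° eastward to +17.30°.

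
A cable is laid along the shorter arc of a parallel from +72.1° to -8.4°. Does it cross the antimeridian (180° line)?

Signed shortest Δλ = ((-8.4 − 72.1 + 180) mod 360) − 180 = -80.5°.
Going west by 80.5° from +72.1° reaches -8.4° without touching 180°.

No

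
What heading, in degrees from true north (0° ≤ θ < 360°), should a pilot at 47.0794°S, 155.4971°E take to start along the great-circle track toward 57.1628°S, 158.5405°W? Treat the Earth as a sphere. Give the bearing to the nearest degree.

127°

Δλ = -158.5405 − 155.4971 = -314.0376°; wrapped into (−180°, 180°]: 45.9624°.
θ = atan2( sin Δλ · cos φ₂ , cos φ₁ · sin φ₂ − sin φ₁ · cos φ₂ · cos Δλ )
  = atan2(0.38982, -0.29614) = 127.224° → normalised to [0°, 360°): 127.224°.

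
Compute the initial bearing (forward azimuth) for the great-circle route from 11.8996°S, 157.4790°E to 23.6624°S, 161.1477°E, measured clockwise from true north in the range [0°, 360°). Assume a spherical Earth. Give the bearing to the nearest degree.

164°

Δλ = 161.1477 − 157.4790 = 3.6687°.
θ = atan2( sin Δλ · cos φ₂ , cos φ₁ · sin φ₂ − sin φ₁ · cos φ₂ · cos Δλ )
  = atan2(0.05861, -0.20425) = 163.990° → normalised to [0°, 360°): 163.990°.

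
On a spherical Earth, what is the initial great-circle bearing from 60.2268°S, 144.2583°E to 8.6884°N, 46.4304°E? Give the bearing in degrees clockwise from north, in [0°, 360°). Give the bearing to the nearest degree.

Δλ = 46.4304 − 144.2583 = -97.8279°.
θ = atan2( sin Δλ · cos φ₂ , cos φ₁ · sin φ₂ − sin φ₁ · cos φ₂ · cos Δλ )
  = atan2(-0.97931, -0.04185) = -92.447° → normalised to [0°, 360°): 267.553°.

268°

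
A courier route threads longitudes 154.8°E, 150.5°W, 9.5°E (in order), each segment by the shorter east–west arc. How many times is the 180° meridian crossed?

1

Leg 1: +154.8° → -150.5°, shortest Δλ = 54.7° (east) — crosses 180°.
Leg 2: -150.5° → +9.5°, shortest Δλ = 160.0° (east) — does not cross 180°.
Total crossings: 1.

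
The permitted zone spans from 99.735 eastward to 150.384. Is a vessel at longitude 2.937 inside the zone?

Band width going east from +99.735° to +150.384°: ((150.384 − 99.735) mod 360) = 50.649°.
Offset of +2.937° east of the west edge: ((2.937 − 99.735) mod 360) = 263.202°.
263.202° > 50.649° ⇒ outside.

No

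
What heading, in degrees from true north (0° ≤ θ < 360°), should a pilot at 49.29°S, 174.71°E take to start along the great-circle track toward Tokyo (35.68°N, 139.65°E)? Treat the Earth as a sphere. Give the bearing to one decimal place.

Δλ = 139.65 − 174.71 = -35.06°.
θ = atan2( sin Δλ · cos φ₂ , cos φ₁ · sin φ₂ − sin φ₁ · cos φ₂ · cos Δλ )
  = atan2(-0.46661, 0.88443) = -27.815° → normalised to [0°, 360°): 332.185°.

332.2°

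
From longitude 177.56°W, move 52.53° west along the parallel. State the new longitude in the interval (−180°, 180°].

Start at -177.56°; shift −52.53° → -230.09°.
-230.09° lies outside (−180°, 180°]; add 360° → +129.91°.

129.91°E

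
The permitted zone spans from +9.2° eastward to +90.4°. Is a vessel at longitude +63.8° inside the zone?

Yes

Band width going east from +9.2° to +90.4°: ((90.4 − 9.2) mod 360) = 81.2°.
Offset of +63.8° east of the west edge: ((63.8 − 9.2) mod 360) = 54.6°.
54.6° ≤ 81.2° ⇒ inside.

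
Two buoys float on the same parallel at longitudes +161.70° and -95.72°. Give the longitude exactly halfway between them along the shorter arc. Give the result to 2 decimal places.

Signed shortest Δλ from +161.70° to -95.72° is +102.58°.
Midpoint longitude = +161.70° + (+102.58°)/2 = +161.70° + 51.29° = +212.99°.
Normalise into (−180°, 180°]: -147.01°.
(The naïve average (+161.70 + -95.72)/2 = 32.99° is on the wrong side of the globe.)

-147.01°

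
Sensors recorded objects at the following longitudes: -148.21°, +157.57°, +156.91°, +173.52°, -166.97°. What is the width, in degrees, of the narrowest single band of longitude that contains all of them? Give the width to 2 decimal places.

54.88°

Sort the longitudes: -166.97°, -148.21°, +156.91°, +157.57°, +173.52°.
Eastward gaps between consecutive values (wrapping around): 18.76°, 305.12°, 0.66°, 15.95°, 19.51°.
Largest gap = 305.12° ⇒ minimal covering band is its complement: 360° − 305.12° = 54.88°.
Band runs from +156.91° eastward to -148.21°, crossing the antimeridian.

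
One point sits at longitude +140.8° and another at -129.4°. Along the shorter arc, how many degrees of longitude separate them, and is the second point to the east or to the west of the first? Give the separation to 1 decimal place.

89.8° east

Raw difference: -129.4 − 140.8 = -270.2°.
Normalise into (−180°, 180°]: -270.2° + 360° = 89.8°.
Positive ⇒ the second point lies to the east; separation 89.8°.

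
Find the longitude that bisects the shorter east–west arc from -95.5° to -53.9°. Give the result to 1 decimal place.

-74.7°

Signed shortest Δλ from -95.5° to -53.9° is +41.6°.
Midpoint longitude = -95.5° + (+41.6°)/2 = -95.5° + 20.8° = -74.7°.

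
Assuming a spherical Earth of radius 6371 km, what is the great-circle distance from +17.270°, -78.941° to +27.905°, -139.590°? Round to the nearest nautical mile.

Δλ = -139.590 − -78.941 = -60.649°.
Δφ = 27.905 − 17.270 = 10.635°.
a = sin²(Δφ/2) + cos φ₁ · cos φ₂ · sin²(Δλ/2) = 0.223712.
c = 2·atan2(√a, √(1−a)) = 0.98534 rad → d = 6371·c ≈ 6277.63 km ≈ 3389.65 nmi.

3390 nmi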